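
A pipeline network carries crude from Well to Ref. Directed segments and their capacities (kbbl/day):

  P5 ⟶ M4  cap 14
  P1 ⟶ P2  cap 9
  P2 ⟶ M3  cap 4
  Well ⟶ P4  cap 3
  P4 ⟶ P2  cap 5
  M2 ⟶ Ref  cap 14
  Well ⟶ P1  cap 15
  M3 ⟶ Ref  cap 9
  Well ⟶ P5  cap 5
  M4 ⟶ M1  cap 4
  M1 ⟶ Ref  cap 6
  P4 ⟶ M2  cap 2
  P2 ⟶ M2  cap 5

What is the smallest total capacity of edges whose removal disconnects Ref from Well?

Augment Well→P4→M2→Ref: bottleneck 2, flow now 2.
Augment Well→P5→M4→M1→Ref: bottleneck 4, flow now 6.
Augment Well→P1→P2→M2→Ref: bottleneck 5, flow now 11.
Augment Well→P1→P2→M3→Ref: bottleneck 4, flow now 15.
No augmenting path remains; maximum flow = 15.
By max-flow min-cut, the minimum cut capacity equals the max flow.
In the residual graph, reachable from Well: {Well, P5, P1, P4, M4, P2}.
Min-cut edges: P4→M2 (2), M4→M1 (4), P2→M2 (5), P2→M3 (4); capacity 2 + 4 + 5 + 4 = 15.

15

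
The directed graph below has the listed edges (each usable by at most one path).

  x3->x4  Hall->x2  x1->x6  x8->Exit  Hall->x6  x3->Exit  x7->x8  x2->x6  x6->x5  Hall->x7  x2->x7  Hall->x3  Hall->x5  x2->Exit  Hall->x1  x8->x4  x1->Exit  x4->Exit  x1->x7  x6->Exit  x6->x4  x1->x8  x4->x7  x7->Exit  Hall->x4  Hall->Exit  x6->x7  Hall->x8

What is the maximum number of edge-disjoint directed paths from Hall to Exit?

Assign every edge capacity 1; by Menger, the answer equals the max flow.
Path Hall→Exit (+1); total 1.
Path Hall→x1→Exit (+1); total 2.
Path Hall→x2→Exit (+1); total 3.
Path Hall→x3→Exit (+1); total 4.
Path Hall→x4→Exit (+1); total 5.
Path Hall→x6→Exit (+1); total 6.
Path Hall→x7→Exit (+1); total 7.
Path Hall→x8→Exit (+1); total 8.
No residual Hall→Exit path; max flow = 8.
Certifying cut of size 8: {Hall→Exit, Hall→x1, Hall→x2, Hall→x3, Hall→x4, Hall→x6, Hall→x7, Hall→x8}.

8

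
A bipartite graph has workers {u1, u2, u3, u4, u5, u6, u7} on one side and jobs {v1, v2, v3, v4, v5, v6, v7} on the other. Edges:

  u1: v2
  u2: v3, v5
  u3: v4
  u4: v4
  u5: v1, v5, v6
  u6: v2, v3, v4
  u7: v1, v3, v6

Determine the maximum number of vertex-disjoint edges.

Unit-capacity flow: source→left, listed edges, right→sink; max matching = max flow.
Augmenting path u1→v2 (+1); matched 1.
Augmenting path u2→v3 (+1); matched 2.
Augmenting path u3→v4 (+1); matched 3.
Augmenting path u5→v1 (+1); matched 4.
Augmenting path u7→v6 (+1); matched 5.
Augmenting path u6→v3→u2→v5 (+1); matched 6.
No augmenting path remains; maximum matching = 6.
König certificate: {u1, u2, u5, u6, u7, v4} is a vertex cover of size 6 (every listed pair touches it), so no matching can be larger.

6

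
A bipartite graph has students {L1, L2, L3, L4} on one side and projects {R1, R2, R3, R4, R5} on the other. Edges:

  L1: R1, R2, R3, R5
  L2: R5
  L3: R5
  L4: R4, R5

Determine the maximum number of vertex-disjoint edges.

3

Unit-capacity flow: source→left, listed edges, right→sink; max matching = max flow.
Augmenting path L1→R1 (+1); matched 1.
Augmenting path L2→R5 (+1); matched 2.
Augmenting path L4→R4 (+1); matched 3.
No augmenting path remains; maximum matching = 3.
König certificate: {L1, L4, R5} is a vertex cover of size 3 (every listed pair touches it), so no matching can be larger.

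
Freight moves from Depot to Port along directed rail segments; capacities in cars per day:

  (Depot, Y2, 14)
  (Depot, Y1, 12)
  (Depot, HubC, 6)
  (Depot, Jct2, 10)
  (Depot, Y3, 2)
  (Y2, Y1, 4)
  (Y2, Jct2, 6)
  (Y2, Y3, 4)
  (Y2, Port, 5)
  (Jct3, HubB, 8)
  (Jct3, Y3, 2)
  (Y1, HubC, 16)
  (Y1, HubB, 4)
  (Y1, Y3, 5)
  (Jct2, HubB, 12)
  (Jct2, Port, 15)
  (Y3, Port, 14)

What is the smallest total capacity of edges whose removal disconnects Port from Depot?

Augment Depot→Y2→Port: bottleneck 5, flow now 5.
Augment Depot→Jct2→Port: bottleneck 10, flow now 15.
Augment Depot→Y3→Port: bottleneck 2, flow now 17.
Augment Depot→Y2→Jct2→Port: bottleneck 5, flow now 22.
Augment Depot→Y2→Y3→Port: bottleneck 4, flow now 26.
Augment Depot→Y1→Y3→Port: bottleneck 5, flow now 31.
No augmenting path remains; maximum flow = 31.
By max-flow min-cut, the minimum cut capacity equals the max flow.
In the residual graph, reachable from Depot: {Depot, Y1, HubC, HubB}.
Min-cut edges: Depot→Y2 (14), Depot→Jct2 (10), Depot→Y3 (2), Y1→Y3 (5); capacity 14 + 10 + 2 + 5 = 31.

31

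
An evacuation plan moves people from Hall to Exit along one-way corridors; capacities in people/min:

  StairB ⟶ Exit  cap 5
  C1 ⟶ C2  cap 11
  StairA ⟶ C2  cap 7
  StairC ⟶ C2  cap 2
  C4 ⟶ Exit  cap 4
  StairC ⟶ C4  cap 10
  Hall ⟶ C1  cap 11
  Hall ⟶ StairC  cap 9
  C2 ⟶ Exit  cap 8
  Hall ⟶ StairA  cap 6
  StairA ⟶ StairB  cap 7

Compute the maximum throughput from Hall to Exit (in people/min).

Augment Hall→StairC→C4→Exit: bottleneck 4, flow now 4.
Augment Hall→StairC→C2→Exit: bottleneck 2, flow now 6.
Augment Hall→StairA→StairB→Exit: bottleneck 5, flow now 11.
Augment Hall→StairA→C2→Exit: bottleneck 1, flow now 12.
Augment Hall→C1→C2→Exit: bottleneck 5, flow now 17.
No augmenting path remains; maximum flow = 17.
In the residual graph, reachable from Hall: {Hall, StairC, StairA, C1, C4, StairB, C2}.
Min-cut edges: C4→Exit (4), StairB→Exit (5), C2→Exit (8); capacity 4 + 5 + 8 = 17.
This cut is saturated, so no flow can exceed 17.

17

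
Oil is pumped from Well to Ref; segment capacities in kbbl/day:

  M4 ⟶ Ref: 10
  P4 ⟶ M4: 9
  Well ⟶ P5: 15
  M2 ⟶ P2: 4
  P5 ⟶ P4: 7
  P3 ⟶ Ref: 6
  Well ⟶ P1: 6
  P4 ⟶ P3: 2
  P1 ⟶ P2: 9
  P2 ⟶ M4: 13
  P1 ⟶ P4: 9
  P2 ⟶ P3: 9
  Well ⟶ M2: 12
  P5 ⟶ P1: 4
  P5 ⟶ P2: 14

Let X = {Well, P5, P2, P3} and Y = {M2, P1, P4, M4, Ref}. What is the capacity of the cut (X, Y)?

Edges leaving {Well, P5, P2, P3}: Well→M2 (12), Well→P1 (6), P5→P1 (4), P5→P4 (7), P2→M4 (13), P3→Ref (6).
Cut capacity = 12 + 6 + 4 + 7 + 13 + 6 = 48.

48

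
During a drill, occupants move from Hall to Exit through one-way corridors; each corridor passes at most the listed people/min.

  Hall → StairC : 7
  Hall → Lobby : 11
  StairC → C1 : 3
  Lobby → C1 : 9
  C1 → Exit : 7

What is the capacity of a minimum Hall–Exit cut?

7

Augment Hall→StairC→C1→Exit: bottleneck 3, flow now 3.
Augment Hall→Lobby→C1→Exit: bottleneck 4, flow now 7.
No augmenting path remains; maximum flow = 7.
By max-flow min-cut, the minimum cut capacity equals the max flow.
In the residual graph, reachable from Hall: {Hall, StairC, Lobby, C1}.
Min-cut edges: C1→Exit (7); capacity 7 = 7.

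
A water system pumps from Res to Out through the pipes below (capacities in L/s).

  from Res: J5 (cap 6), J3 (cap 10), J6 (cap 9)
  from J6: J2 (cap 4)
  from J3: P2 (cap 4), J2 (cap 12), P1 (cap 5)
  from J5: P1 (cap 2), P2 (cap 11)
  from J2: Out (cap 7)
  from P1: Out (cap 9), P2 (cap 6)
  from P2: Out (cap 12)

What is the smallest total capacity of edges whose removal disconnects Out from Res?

20

Augment Res→J6→J2→Out: bottleneck 4, flow now 4.
Augment Res→J3→J2→Out: bottleneck 3, flow now 7.
Augment Res→J3→P1→Out: bottleneck 5, flow now 12.
Augment Res→J3→P2→Out: bottleneck 2, flow now 14.
Augment Res→J5→P1→Out: bottleneck 2, flow now 16.
Augment Res→J5→P2→Out: bottleneck 4, flow now 20.
No augmenting path remains; maximum flow = 20.
By max-flow min-cut, the minimum cut capacity equals the max flow.
In the residual graph, reachable from Res: {Res, J6}.
Min-cut edges: Res→J3 (10), Res→J5 (6), J6→J2 (4); capacity 10 + 6 + 4 = 20.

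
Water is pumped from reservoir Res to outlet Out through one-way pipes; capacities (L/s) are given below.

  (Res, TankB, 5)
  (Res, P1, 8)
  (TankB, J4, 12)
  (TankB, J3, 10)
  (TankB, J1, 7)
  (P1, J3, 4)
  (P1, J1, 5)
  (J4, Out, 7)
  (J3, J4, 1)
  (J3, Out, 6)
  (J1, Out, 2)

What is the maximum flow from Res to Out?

11

Augment Res→TankB→J4→Out: bottleneck 5, flow now 5.
Augment Res→P1→J3→Out: bottleneck 4, flow now 9.
Augment Res→P1→J1→Out: bottleneck 2, flow now 11.
No augmenting path remains; maximum flow = 11.
In the residual graph, reachable from Res: {Res, P1, J1}.
Min-cut edges: Res→TankB (5), P1→J3 (4), J1→Out (2); capacity 5 + 4 + 2 = 11.
This cut is saturated, so no flow can exceed 11.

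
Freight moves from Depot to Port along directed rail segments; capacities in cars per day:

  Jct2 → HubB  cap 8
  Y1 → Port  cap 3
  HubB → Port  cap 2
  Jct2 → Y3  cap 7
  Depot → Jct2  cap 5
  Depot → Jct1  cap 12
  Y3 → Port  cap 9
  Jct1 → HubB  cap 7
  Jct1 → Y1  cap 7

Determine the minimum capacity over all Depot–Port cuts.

Augment Depot→Jct2→HubB→Port: bottleneck 2, flow now 2.
Augment Depot→Jct2→Y3→Port: bottleneck 3, flow now 5.
Augment Depot→Jct1→Y1→Port: bottleneck 3, flow now 8.
Augment Depot→Jct1→HubB→Jct2→Y3→Port: bottleneck 2, flow now 10. (uses reverse residual edge)
No augmenting path remains; maximum flow = 10.
By max-flow min-cut, the minimum cut capacity equals the max flow.
In the residual graph, reachable from Depot: {Depot, Jct1, Y1, HubB}.
Min-cut edges: Depot→Jct2 (5), Y1→Port (3), HubB→Port (2); capacity 5 + 3 + 2 = 10.

10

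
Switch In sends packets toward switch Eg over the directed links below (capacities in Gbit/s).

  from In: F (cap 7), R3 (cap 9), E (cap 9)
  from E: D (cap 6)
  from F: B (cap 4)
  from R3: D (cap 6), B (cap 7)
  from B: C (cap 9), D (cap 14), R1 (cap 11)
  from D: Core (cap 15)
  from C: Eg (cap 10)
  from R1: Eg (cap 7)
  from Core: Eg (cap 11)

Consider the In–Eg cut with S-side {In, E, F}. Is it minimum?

Yes — it is a minimum cut (capacity 19).

Given cut capacity: 9 + 6 + 4 = 19.
Augment In→E→D→Core→Eg: bottleneck 6, flow now 6.
Augment In→F→B→C→Eg: bottleneck 4, flow now 10.
Augment In→R3→B→C→Eg: bottleneck 5, flow now 15.
Augment In→R3→B→R1→Eg: bottleneck 2, flow now 17.
Augment In→R3→D→Core→Eg: bottleneck 2, flow now 19.
No augmenting path remains; maximum flow = 19.
Cut capacity 19 equals the max flow, so it is a minimum cut.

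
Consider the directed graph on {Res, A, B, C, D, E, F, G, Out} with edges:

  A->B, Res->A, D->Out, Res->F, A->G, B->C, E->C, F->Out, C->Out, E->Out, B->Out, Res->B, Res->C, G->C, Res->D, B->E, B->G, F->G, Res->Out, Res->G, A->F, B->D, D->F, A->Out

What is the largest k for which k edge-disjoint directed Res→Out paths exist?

6

Assign every edge capacity 1; by Menger, the answer equals the max flow.
Path Res→Out (+1); total 1.
Path Res→A→Out (+1); total 2.
Path Res→B→Out (+1); total 3.
Path Res→C→Out (+1); total 4.
Path Res→D→Out (+1); total 5.
Path Res→F→Out (+1); total 6.
No residual Res→Out path; max flow = 6.
Certifying cut of size 6: {C→Out, Res→A, Res→B, Res→D, Res→F, Res→Out}.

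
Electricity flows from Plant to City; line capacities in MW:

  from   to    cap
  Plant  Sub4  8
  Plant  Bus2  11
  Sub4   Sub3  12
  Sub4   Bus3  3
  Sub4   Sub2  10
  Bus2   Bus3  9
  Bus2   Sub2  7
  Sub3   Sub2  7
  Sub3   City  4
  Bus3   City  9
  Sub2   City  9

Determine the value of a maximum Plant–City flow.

19

Augment Plant→Sub4→Sub3→City: bottleneck 4, flow now 4.
Augment Plant→Sub4→Bus3→City: bottleneck 3, flow now 7.
Augment Plant→Sub4→Sub2→City: bottleneck 1, flow now 8.
Augment Plant→Bus2→Bus3→City: bottleneck 6, flow now 14.
Augment Plant→Bus2→Sub2→City: bottleneck 5, flow now 19.
No augmenting path remains; maximum flow = 19.
In the residual graph, reachable from Plant: {Plant}.
Min-cut edges: Plant→Sub4 (8), Plant→Bus2 (11); capacity 8 + 11 = 19.
This cut is saturated, so no flow can exceed 19.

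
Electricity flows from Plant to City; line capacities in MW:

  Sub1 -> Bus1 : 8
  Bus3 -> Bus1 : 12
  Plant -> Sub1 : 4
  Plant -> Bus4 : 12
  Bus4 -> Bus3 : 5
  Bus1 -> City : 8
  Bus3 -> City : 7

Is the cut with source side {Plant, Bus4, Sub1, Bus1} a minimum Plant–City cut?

No — its capacity is 13, but the minimum cut has capacity 9.

Given cut capacity: 5 + 8 = 13.
Augment Plant→Bus4→Bus3→City: bottleneck 5, flow now 5.
Augment Plant→Sub1→Bus1→City: bottleneck 4, flow now 9.
No augmenting path remains; maximum flow = 9.
In the residual graph, reachable from Plant: {Plant, Bus4}.
Min-cut edges: Plant→Sub1 (4), Bus4→Bus3 (5); capacity 4 + 5 = 9.
Cut capacity 13 exceeds the max flow 9, so it is not minimum.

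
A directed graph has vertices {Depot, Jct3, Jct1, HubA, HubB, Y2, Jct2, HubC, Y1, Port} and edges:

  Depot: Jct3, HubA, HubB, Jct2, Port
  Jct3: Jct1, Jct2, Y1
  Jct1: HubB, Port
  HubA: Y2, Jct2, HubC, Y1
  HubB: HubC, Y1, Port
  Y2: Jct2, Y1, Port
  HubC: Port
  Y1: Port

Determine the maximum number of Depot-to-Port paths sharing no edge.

Assign every edge capacity 1; by Menger, the answer equals the max flow.
Path Depot→Port (+1); total 1.
Path Depot→HubB→Port (+1); total 2.
Path Depot→Jct3→Jct1→Port (+1); total 3.
Path Depot→HubA→Y2→Port (+1); total 4.
No residual Depot→Port path; max flow = 4.
Certifying cut of size 4: {Depot→HubA, Depot→HubB, Depot→Jct3, Depot→Port}.

4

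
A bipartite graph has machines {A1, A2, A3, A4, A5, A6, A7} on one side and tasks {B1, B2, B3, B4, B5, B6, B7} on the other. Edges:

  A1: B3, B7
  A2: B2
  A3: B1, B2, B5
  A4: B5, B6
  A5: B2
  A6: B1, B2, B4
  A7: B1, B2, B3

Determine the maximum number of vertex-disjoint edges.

6

Unit-capacity flow: source→left, listed edges, right→sink; max matching = max flow.
Augmenting path A1→B3 (+1); matched 1.
Augmenting path A2→B2 (+1); matched 2.
Augmenting path A3→B1 (+1); matched 3.
Augmenting path A4→B5 (+1); matched 4.
Augmenting path A6→B4 (+1); matched 5.
Augmenting path A7→B3→A1→B7 (+1); matched 6.
No augmenting path remains; maximum matching = 6.
König certificate: {A1, A3, A4, A6, A7, B2} is a vertex cover of size 6 (every listed pair touches it), so no matching can be larger.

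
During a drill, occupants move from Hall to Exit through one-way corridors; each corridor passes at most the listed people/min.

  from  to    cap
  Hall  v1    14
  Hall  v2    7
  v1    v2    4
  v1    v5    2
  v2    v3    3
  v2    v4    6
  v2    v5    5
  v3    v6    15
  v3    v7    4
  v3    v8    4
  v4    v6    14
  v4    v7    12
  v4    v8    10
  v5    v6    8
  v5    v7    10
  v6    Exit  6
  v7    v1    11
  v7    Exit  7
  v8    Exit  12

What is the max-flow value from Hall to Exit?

Augment Hall→v1→v5→v6→Exit: bottleneck 2, flow now 2.
Augment Hall→v2→v3→v6→Exit: bottleneck 3, flow now 5.
Augment Hall→v2→v4→v6→Exit: bottleneck 1, flow now 6.
Augment Hall→v2→v4→v7→Exit: bottleneck 3, flow now 9.
Augment Hall→v1→v2→v4→v7→Exit: bottleneck 2, flow now 11.
Augment Hall→v1→v2→v5→v7→Exit: bottleneck 2, flow now 13.
No augmenting path remains; maximum flow = 13.
In the residual graph, reachable from Hall: {Hall, v1}.
Min-cut edges: Hall→v2 (7), v1→v2 (4), v1→v5 (2); capacity 7 + 4 + 2 = 13.
This cut is saturated, so no flow can exceed 13.

13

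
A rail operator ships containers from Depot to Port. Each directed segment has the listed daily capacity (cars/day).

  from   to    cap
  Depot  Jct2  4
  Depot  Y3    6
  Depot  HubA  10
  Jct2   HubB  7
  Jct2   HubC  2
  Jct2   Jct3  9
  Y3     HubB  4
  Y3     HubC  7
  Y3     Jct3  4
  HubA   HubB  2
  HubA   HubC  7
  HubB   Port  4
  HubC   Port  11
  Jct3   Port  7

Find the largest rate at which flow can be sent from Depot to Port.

Augment Depot→Jct2→HubB→Port: bottleneck 4, flow now 4.
Augment Depot→Y3→HubC→Port: bottleneck 6, flow now 10.
Augment Depot→HubA→HubC→Port: bottleneck 5, flow now 15.
Augment Depot→HubA→HubB→Jct2→Jct3→Port: bottleneck 2, flow now 17. (uses reverse residual edge)
Augment Depot→HubA→HubC→Y3→Jct3→Port: bottleneck 2, flow now 19. (uses reverse residual edge)
No augmenting path remains; maximum flow = 19.
In the residual graph, reachable from Depot: {Depot, HubA}.
Min-cut edges: Depot→Jct2 (4), Depot→Y3 (6), HubA→HubB (2), HubA→HubC (7); capacity 4 + 6 + 2 + 7 = 19.
This cut is saturated, so no flow can exceed 19.

19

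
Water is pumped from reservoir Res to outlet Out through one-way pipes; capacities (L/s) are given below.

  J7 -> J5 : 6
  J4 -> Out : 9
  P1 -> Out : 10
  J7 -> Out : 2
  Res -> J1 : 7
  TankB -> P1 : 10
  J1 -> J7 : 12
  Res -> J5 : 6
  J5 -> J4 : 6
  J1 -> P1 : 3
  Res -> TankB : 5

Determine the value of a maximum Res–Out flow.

Augment Res→TankB→P1→Out: bottleneck 5, flow now 5.
Augment Res→J5→J4→Out: bottleneck 6, flow now 11.
Augment Res→J1→P1→Out: bottleneck 3, flow now 14.
Augment Res→J1→J7→Out: bottleneck 2, flow now 16.
No augmenting path remains; maximum flow = 16.
In the residual graph, reachable from Res: {Res, J5, J1, J7}.
Min-cut edges: Res→TankB (5), J5→J4 (6), J1→P1 (3), J7→Out (2); capacity 5 + 6 + 3 + 2 = 16.
This cut is saturated, so no flow can exceed 16.

16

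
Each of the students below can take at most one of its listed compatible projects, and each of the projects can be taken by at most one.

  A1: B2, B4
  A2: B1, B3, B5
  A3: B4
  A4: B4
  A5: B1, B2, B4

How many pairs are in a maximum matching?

4

Unit-capacity flow: source→left, listed edges, right→sink; max matching = max flow.
Augmenting path A1→B2 (+1); matched 1.
Augmenting path A2→B1 (+1); matched 2.
Augmenting path A3→B4 (+1); matched 3.
Augmenting path A5→B1→A2→B3 (+1); matched 4.
No augmenting path remains; maximum matching = 4.
König certificate: {A1, A2, A5, B4} is a vertex cover of size 4 (every listed pair touches it), so no matching can be larger.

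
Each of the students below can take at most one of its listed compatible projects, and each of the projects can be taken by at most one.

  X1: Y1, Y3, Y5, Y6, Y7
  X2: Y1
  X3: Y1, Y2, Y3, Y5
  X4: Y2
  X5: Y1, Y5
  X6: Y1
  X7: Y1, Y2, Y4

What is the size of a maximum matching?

Unit-capacity flow: source→left, listed edges, right→sink; max matching = max flow.
Augmenting path X1→Y1 (+1); matched 1.
Augmenting path X3→Y2 (+1); matched 2.
Augmenting path X5→Y5 (+1); matched 3.
Augmenting path X7→Y4 (+1); matched 4.
Augmenting path X2→Y1→X1→Y3 (+1); matched 5.
Augmenting path X4→Y2→X3→Y3→X1→Y6 (+1); matched 6.
No augmenting path remains; maximum matching = 6.
König certificate: {X1, X3, X4, X5, X7, Y1} is a vertex cover of size 6 (every listed pair touches it), so no matching can be larger.

6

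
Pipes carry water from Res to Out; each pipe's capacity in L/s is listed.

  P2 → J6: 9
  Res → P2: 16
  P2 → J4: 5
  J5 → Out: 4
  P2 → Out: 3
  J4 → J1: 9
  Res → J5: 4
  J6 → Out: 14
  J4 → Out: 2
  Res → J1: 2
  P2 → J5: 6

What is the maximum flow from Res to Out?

18

Augment Res→P2→Out: bottleneck 3, flow now 3.
Augment Res→J5→Out: bottleneck 4, flow now 7.
Augment Res→P2→J6→Out: bottleneck 9, flow now 16.
Augment Res→P2→J4→Out: bottleneck 2, flow now 18.
No augmenting path remains; maximum flow = 18.
In the residual graph, reachable from Res: {Res, P2, J5, J4, J1}.
Min-cut edges: P2→J6 (9), P2→Out (3), J5→Out (4), J4→Out (2); capacity 9 + 3 + 4 + 2 = 18.
This cut is saturated, so no flow can exceed 18.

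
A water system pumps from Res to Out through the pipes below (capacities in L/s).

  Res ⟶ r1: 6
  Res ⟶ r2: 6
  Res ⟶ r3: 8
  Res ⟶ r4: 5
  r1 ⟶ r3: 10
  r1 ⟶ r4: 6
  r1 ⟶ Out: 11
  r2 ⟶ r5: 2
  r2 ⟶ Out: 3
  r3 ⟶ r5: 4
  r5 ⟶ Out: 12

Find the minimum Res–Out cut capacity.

Augment Res→r1→Out: bottleneck 6, flow now 6.
Augment Res→r2→Out: bottleneck 3, flow now 9.
Augment Res→r2→r5→Out: bottleneck 2, flow now 11.
Augment Res→r3→r5→Out: bottleneck 4, flow now 15.
No augmenting path remains; maximum flow = 15.
By max-flow min-cut, the minimum cut capacity equals the max flow.
In the residual graph, reachable from Res: {Res, r2, r3, r4}.
Min-cut edges: Res→r1 (6), r2→r5 (2), r2→Out (3), r3→r5 (4); capacity 6 + 2 + 3 + 4 = 15.

15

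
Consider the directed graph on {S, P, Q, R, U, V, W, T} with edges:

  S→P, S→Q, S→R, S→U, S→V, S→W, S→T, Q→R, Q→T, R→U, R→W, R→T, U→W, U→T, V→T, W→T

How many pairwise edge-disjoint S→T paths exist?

Assign every edge capacity 1; by Menger, the answer equals the max flow.
Path S→T (+1); total 1.
Path S→Q→T (+1); total 2.
Path S→R→T (+1); total 3.
Path S→U→T (+1); total 4.
Path S→V→T (+1); total 5.
Path S→W→T (+1); total 6.
No residual S→T path; max flow = 6.
Certifying cut of size 6: {S→Q, S→R, S→T, S→U, S→V, S→W}.

6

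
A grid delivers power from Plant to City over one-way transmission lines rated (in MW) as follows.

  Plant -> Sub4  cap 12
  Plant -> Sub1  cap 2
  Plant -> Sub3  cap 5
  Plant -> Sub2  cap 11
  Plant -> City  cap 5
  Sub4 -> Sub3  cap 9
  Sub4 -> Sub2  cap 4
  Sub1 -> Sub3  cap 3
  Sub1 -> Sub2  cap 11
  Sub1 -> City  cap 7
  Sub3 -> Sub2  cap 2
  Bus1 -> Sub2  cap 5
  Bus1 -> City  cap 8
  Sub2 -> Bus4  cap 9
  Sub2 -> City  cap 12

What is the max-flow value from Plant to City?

Augment Plant→City: bottleneck 5, flow now 5.
Augment Plant→Sub1→City: bottleneck 2, flow now 7.
Augment Plant→Sub2→City: bottleneck 11, flow now 18.
Augment Plant→Sub4→Sub2→City: bottleneck 1, flow now 19.
No augmenting path remains; maximum flow = 19.
In the residual graph, reachable from Plant: {Plant, Sub4, Sub3, Sub2, Bus4}.
Min-cut edges: Plant→Sub1 (2), Plant→City (5), Sub2→City (12); capacity 2 + 5 + 12 = 19.
This cut is saturated, so no flow can exceed 19.

19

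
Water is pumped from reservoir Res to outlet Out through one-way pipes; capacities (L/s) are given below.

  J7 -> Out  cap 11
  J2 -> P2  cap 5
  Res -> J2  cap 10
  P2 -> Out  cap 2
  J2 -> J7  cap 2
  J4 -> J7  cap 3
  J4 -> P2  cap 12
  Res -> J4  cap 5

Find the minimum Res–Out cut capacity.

Augment Res→J4→P2→Out: bottleneck 2, flow now 2.
Augment Res→J4→J7→Out: bottleneck 3, flow now 5.
Augment Res→J2→J7→Out: bottleneck 2, flow now 7.
No augmenting path remains; maximum flow = 7.
By max-flow min-cut, the minimum cut capacity equals the max flow.
In the residual graph, reachable from Res: {Res, J4, J2, P2}.
Min-cut edges: J4→J7 (3), J2→J7 (2), P2→Out (2); capacity 3 + 2 + 2 = 7.

7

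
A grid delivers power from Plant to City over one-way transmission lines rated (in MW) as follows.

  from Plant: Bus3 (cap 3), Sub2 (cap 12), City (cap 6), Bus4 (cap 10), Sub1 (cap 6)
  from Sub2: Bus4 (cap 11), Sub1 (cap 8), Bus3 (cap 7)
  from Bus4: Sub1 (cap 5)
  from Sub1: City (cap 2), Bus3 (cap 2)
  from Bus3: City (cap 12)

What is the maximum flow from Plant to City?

20

Augment Plant→City: bottleneck 6, flow now 6.
Augment Plant→Sub1→City: bottleneck 2, flow now 8.
Augment Plant→Bus3→City: bottleneck 3, flow now 11.
Augment Plant→Sub2→Bus3→City: bottleneck 7, flow now 18.
Augment Plant→Sub1→Bus3→City: bottleneck 2, flow now 20.
No augmenting path remains; maximum flow = 20.
In the residual graph, reachable from Plant: {Plant, Sub2, Bus4, Sub1}.
Min-cut edges: Plant→Bus3 (3), Plant→City (6), Sub2→Bus3 (7), Sub1→Bus3 (2), Sub1→City (2); capacity 3 + 6 + 7 + 2 + 2 = 20.
This cut is saturated, so no flow can exceed 20.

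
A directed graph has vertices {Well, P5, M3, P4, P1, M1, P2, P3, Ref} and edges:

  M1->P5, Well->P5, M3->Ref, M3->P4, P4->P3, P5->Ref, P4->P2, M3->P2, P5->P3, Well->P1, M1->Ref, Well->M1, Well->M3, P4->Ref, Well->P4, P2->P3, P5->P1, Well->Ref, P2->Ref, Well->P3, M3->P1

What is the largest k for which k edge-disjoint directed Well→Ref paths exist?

Assign every edge capacity 1; by Menger, the answer equals the max flow.
Path Well→Ref (+1); total 1.
Path Well→P5→Ref (+1); total 2.
Path Well→M3→Ref (+1); total 3.
Path Well→P4→Ref (+1); total 4.
Path Well→M1→Ref (+1); total 5.
No residual Well→Ref path; max flow = 5.
Certifying cut of size 5: {Well→M1, Well→M3, Well→P4, Well→P5, Well→Ref}.

5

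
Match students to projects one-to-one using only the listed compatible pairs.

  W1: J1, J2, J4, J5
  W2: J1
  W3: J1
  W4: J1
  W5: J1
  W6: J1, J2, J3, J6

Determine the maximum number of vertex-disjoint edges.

3

Unit-capacity flow: source→left, listed edges, right→sink; max matching = max flow.
Augmenting path W1→J1 (+1); matched 1.
Augmenting path W6→J2 (+1); matched 2.
Augmenting path W2→J1→W1→J4 (+1); matched 3.
No augmenting path remains; maximum matching = 3.
König certificate: {W1, W6, J1} is a vertex cover of size 3 (every listed pair touches it), so no matching can be larger.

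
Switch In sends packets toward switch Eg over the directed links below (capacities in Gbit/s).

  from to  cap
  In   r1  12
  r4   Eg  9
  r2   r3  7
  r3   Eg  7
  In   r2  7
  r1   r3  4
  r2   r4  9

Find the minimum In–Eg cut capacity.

11

Augment In→r1→r3→Eg: bottleneck 4, flow now 4.
Augment In→r2→r3→Eg: bottleneck 3, flow now 7.
Augment In→r2→r4→Eg: bottleneck 4, flow now 11.
No augmenting path remains; maximum flow = 11.
By max-flow min-cut, the minimum cut capacity equals the max flow.
In the residual graph, reachable from In: {In, r1}.
Min-cut edges: In→r2 (7), r1→r3 (4); capacity 7 + 4 = 11.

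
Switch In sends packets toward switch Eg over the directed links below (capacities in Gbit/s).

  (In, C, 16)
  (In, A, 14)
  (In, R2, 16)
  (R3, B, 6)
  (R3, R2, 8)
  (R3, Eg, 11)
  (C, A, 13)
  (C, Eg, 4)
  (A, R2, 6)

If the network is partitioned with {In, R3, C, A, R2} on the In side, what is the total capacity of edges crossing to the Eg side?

Edges leaving {In, R3, C, A, R2}: R3→B (6), R3→Eg (11), C→Eg (4).
Cut capacity = 6 + 11 + 4 = 21.

21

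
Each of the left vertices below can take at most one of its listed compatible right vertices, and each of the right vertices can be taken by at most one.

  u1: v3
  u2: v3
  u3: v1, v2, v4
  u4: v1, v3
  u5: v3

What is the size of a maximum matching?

Unit-capacity flow: source→left, listed edges, right→sink; max matching = max flow.
Augmenting path u1→v3 (+1); matched 1.
Augmenting path u3→v1 (+1); matched 2.
Augmenting path u4→v1→u3→v2 (+1); matched 3.
No augmenting path remains; maximum matching = 3.
König certificate: {u3, u4, v3} is a vertex cover of size 3 (every listed pair touches it), so no matching can be larger.

3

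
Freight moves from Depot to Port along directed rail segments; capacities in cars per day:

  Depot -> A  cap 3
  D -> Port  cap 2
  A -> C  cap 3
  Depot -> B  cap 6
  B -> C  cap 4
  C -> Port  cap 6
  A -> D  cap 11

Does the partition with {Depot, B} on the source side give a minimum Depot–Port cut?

Yes — it is a minimum cut (capacity 7).

Given cut capacity: 3 + 4 = 7.
Augment Depot→A→C→Port: bottleneck 3, flow now 3.
Augment Depot→B→C→Port: bottleneck 3, flow now 6.
Augment Depot→B→C→A→D→Port: bottleneck 1, flow now 7. (uses reverse residual edge)
No augmenting path remains; maximum flow = 7.
Cut capacity 7 equals the max flow, so it is a minimum cut.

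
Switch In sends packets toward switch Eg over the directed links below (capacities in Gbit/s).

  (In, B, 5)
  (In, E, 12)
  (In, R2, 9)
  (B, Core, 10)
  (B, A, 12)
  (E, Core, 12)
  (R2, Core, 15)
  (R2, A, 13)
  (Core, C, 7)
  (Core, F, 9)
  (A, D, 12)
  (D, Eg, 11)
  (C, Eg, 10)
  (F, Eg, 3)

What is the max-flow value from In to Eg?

Augment In→B→Core→C→Eg: bottleneck 5, flow now 5.
Augment In→E→Core→C→Eg: bottleneck 2, flow now 7.
Augment In→E→Core→F→Eg: bottleneck 3, flow now 10.
Augment In→R2→A→D→Eg: bottleneck 9, flow now 19.
Augment In→E→Core→B→A→D→Eg: bottleneck 2, flow now 21. (uses reverse residual edge)
No augmenting path remains; maximum flow = 21.
In the residual graph, reachable from In: {In, B, E, R2, Core, A, D, F}.
Min-cut edges: Core→C (7), D→Eg (11), F→Eg (3); capacity 7 + 11 + 3 = 21.
This cut is saturated, so no flow can exceed 21.

21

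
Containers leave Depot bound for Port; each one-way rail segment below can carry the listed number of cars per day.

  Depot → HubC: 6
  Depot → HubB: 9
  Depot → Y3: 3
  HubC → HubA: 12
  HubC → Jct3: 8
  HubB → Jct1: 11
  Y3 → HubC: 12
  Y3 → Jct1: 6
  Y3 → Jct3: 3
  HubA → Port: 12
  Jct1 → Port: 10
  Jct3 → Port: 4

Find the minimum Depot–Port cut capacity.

Augment Depot→HubC→HubA→Port: bottleneck 6, flow now 6.
Augment Depot→HubB→Jct1→Port: bottleneck 9, flow now 15.
Augment Depot→Y3→Jct1→Port: bottleneck 1, flow now 16.
Augment Depot→Y3→Jct3→Port: bottleneck 2, flow now 18.
No augmenting path remains; maximum flow = 18.
By max-flow min-cut, the minimum cut capacity equals the max flow.
In the residual graph, reachable from Depot: {Depot}.
Min-cut edges: Depot→HubC (6), Depot→HubB (9), Depot→Y3 (3); capacity 6 + 9 + 3 = 18.

18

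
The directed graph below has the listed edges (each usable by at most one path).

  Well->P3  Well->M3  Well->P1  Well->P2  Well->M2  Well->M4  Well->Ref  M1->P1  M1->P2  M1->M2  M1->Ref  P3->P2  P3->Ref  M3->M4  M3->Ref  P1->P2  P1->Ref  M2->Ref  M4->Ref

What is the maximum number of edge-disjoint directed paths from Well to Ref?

Assign every edge capacity 1; by Menger, the answer equals the max flow.
Path Well→Ref (+1); total 1.
Path Well→P3→Ref (+1); total 2.
Path Well→M3→Ref (+1); total 3.
Path Well→P1→Ref (+1); total 4.
Path Well→M2→Ref (+1); total 5.
Path Well→M4→Ref (+1); total 6.
No residual Well→Ref path; max flow = 6.
Certifying cut of size 6: {Well→M2, Well→M3, Well→M4, Well→P1, Well→P3, Well→Ref}.

6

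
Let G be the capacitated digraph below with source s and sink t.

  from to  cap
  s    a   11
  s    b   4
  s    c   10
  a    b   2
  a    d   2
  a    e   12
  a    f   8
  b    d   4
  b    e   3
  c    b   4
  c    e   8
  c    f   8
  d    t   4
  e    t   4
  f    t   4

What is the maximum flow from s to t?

12

Augment s→a→d→t: bottleneck 2, flow now 2.
Augment s→a→e→t: bottleneck 4, flow now 6.
Augment s→a→f→t: bottleneck 4, flow now 10.
Augment s→b→d→t: bottleneck 2, flow now 12.
No augmenting path remains; maximum flow = 12.
In the residual graph, reachable from s: {s, a, b, c, d, e, f}.
Min-cut edges: d→t (4), e→t (4), f→t (4); capacity 4 + 4 + 4 = 12.
This cut is saturated, so no flow can exceed 12.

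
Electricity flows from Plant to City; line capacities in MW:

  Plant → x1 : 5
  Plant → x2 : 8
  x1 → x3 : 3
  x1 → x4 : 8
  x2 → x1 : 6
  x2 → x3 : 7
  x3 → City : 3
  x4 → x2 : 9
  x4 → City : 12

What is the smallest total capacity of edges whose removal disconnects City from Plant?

11

Augment Plant→x1→x3→City: bottleneck 3, flow now 3.
Augment Plant→x1→x4→City: bottleneck 2, flow now 5.
Augment Plant→x2→x1→x4→City: bottleneck 6, flow now 11.
No augmenting path remains; maximum flow = 11.
By max-flow min-cut, the minimum cut capacity equals the max flow.
In the residual graph, reachable from Plant: {Plant, x1, x2, x3}.
Min-cut edges: x1→x4 (8), x3→City (3); capacity 8 + 3 = 11.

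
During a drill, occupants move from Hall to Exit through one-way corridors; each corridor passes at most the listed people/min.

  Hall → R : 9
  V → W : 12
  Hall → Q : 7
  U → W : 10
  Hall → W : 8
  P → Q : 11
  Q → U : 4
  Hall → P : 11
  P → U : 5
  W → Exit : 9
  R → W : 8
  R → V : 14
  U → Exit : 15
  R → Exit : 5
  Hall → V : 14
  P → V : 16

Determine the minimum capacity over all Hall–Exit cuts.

Augment Hall→R→Exit: bottleneck 5, flow now 5.
Augment Hall→W→Exit: bottleneck 8, flow now 13.
Augment Hall→P→U→Exit: bottleneck 5, flow now 18.
Augment Hall→Q→U→Exit: bottleneck 4, flow now 22.
Augment Hall→R→W→Exit: bottleneck 1, flow now 23.
No augmenting path remains; maximum flow = 23.
By max-flow min-cut, the minimum cut capacity equals the max flow.
In the residual graph, reachable from Hall: {Hall, P, Q, R, V, W}.
Min-cut edges: P→U (5), Q→U (4), R→Exit (5), W→Exit (9); capacity 5 + 4 + 5 + 9 = 23.

23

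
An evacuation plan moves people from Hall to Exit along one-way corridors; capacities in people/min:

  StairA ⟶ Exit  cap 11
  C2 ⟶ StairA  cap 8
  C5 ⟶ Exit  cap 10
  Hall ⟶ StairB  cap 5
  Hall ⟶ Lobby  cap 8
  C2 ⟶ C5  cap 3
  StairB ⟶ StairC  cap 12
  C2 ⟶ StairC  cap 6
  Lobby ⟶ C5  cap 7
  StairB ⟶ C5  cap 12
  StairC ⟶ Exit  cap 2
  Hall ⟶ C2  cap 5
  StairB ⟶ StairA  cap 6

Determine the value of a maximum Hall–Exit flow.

Augment Hall→StairB→StairA→Exit: bottleneck 5, flow now 5.
Augment Hall→Lobby→C5→Exit: bottleneck 7, flow now 12.
Augment Hall→C2→StairA→Exit: bottleneck 5, flow now 17.
No augmenting path remains; maximum flow = 17.
In the residual graph, reachable from Hall: {Hall, Lobby}.
Min-cut edges: Hall→StairB (5), Hall→C2 (5), Lobby→C5 (7); capacity 5 + 5 + 7 = 17.
This cut is saturated, so no flow can exceed 17.

17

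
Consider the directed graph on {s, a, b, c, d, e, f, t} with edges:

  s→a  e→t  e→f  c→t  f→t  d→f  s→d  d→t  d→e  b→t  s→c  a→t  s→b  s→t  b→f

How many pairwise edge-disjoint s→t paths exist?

5

Assign every edge capacity 1; by Menger, the answer equals the max flow.
Path s→t (+1); total 1.
Path s→a→t (+1); total 2.
Path s→b→t (+1); total 3.
Path s→c→t (+1); total 4.
Path s→d→t (+1); total 5.
No residual s→t path; max flow = 5.
Certifying cut of size 5: {s→a, s→b, s→c, s→d, s→t}.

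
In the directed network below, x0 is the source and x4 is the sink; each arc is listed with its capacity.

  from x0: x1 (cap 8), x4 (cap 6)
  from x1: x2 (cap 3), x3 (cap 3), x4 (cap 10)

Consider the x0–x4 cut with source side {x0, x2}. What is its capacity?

Edges leaving {x0, x2}: x0→x1 (8), x0→x4 (6).
Cut capacity = 8 + 6 = 14.

14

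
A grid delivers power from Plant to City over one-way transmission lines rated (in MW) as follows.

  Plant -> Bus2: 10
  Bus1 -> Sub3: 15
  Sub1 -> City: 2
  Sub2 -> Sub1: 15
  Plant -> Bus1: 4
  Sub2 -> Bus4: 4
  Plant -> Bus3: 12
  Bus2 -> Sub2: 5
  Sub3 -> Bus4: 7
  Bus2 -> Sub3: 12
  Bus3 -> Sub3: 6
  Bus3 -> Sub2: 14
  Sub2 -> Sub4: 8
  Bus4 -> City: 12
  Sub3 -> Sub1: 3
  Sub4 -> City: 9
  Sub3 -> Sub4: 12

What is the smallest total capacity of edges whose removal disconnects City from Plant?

22

Augment Plant→Bus2→Sub3→Sub4→City: bottleneck 9, flow now 9.
Augment Plant→Bus2→Sub3→Sub1→City: bottleneck 1, flow now 10.
Augment Plant→Bus1→Sub3→Sub1→City: bottleneck 1, flow now 11.
Augment Plant→Bus1→Sub3→Bus4→City: bottleneck 3, flow now 14.
Augment Plant→Bus3→Sub3→Bus4→City: bottleneck 4, flow now 18.
Augment Plant→Bus3→Sub2→Bus4→City: bottleneck 4, flow now 22.
No augmenting path remains; maximum flow = 22.
By max-flow min-cut, the minimum cut capacity equals the max flow.
In the residual graph, reachable from Plant: {Plant, Bus2, Bus1, Bus3, Sub3, Sub2, Sub4, Sub1}.
Min-cut edges: Sub3→Bus4 (7), Sub2→Bus4 (4), Sub4→City (9), Sub1→City (2); capacity 7 + 4 + 9 + 2 = 22.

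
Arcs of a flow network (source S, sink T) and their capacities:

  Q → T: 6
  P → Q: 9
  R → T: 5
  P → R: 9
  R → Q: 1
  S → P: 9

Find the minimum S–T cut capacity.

Augment S→P→Q→T: bottleneck 6, flow now 6.
Augment S→P→R→T: bottleneck 3, flow now 9.
No augmenting path remains; maximum flow = 9.
By max-flow min-cut, the minimum cut capacity equals the max flow.
In the residual graph, reachable from S: {S}.
Min-cut edges: S→P (9); capacity 9 = 9.

9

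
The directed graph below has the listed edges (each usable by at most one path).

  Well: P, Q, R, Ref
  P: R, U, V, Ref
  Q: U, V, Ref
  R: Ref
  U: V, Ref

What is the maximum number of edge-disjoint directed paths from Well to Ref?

Assign every edge capacity 1; by Menger, the answer equals the max flow.
Path Well→Ref (+1); total 1.
Path Well→P→Ref (+1); total 2.
Path Well→Q→Ref (+1); total 3.
Path Well→R→Ref (+1); total 4.
No residual Well→Ref path; max flow = 4.
Certifying cut of size 4: {Well→P, Well→Q, Well→R, Well→Ref}.

4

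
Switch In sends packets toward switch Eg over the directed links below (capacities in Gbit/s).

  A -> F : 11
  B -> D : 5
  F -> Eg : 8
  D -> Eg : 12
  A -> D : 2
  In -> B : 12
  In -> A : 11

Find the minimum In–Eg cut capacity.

15

Augment In→B→D→Eg: bottleneck 5, flow now 5.
Augment In→A→D→Eg: bottleneck 2, flow now 7.
Augment In→A→F→Eg: bottleneck 8, flow now 15.
No augmenting path remains; maximum flow = 15.
By max-flow min-cut, the minimum cut capacity equals the max flow.
In the residual graph, reachable from In: {In, B, A, F}.
Min-cut edges: B→D (5), A→D (2), F→Eg (8); capacity 5 + 2 + 8 = 15.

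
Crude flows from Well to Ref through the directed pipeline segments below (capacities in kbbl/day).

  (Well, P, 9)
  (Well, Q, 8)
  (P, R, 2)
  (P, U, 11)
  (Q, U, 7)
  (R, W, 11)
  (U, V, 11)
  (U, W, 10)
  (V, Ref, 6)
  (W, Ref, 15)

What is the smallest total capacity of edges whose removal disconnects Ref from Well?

16

Augment Well→P→R→W→Ref: bottleneck 2, flow now 2.
Augment Well→P→U→V→Ref: bottleneck 6, flow now 8.
Augment Well→P→U→W→Ref: bottleneck 1, flow now 9.
Augment Well→Q→U→W→Ref: bottleneck 7, flow now 16.
No augmenting path remains; maximum flow = 16.
By max-flow min-cut, the minimum cut capacity equals the max flow.
In the residual graph, reachable from Well: {Well, Q}.
Min-cut edges: Well→P (9), Q→U (7); capacity 9 + 7 = 16.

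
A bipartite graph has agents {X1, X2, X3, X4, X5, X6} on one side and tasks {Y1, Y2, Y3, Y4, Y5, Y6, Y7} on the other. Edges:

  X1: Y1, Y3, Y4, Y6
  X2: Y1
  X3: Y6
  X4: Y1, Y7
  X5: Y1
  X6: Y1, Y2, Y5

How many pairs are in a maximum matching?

5

Unit-capacity flow: source→left, listed edges, right→sink; max matching = max flow.
Augmenting path X1→Y1 (+1); matched 1.
Augmenting path X3→Y6 (+1); matched 2.
Augmenting path X4→Y7 (+1); matched 3.
Augmenting path X6→Y2 (+1); matched 4.
Augmenting path X2→Y1→X1→Y3 (+1); matched 5.
No augmenting path remains; maximum matching = 5.
König certificate: {X1, X3, X4, X6, Y1} is a vertex cover of size 5 (every listed pair touches it), so no matching can be larger.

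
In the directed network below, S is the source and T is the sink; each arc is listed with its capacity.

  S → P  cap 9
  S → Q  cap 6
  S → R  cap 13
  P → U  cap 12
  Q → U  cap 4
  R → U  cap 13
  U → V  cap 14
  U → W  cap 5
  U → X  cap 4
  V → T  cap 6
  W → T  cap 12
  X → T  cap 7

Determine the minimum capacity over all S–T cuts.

15

Augment S→P→U→V→T: bottleneck 6, flow now 6.
Augment S→P→U→W→T: bottleneck 3, flow now 9.
Augment S→Q→U→W→T: bottleneck 2, flow now 11.
Augment S→Q→U→X→T: bottleneck 2, flow now 13.
Augment S→R→U→X→T: bottleneck 2, flow now 15.
No augmenting path remains; maximum flow = 15.
By max-flow min-cut, the minimum cut capacity equals the max flow.
In the residual graph, reachable from S: {S, P, Q, R, U, V}.
Min-cut edges: U→W (5), U→X (4), V→T (6); capacity 5 + 4 + 6 = 15.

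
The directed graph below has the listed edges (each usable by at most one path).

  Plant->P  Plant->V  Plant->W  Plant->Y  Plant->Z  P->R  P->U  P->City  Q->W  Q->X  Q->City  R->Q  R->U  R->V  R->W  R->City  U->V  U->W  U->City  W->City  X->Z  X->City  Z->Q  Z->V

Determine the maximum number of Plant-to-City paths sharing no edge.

Assign every edge capacity 1; by Menger, the answer equals the max flow.
Path Plant→P→City (+1); total 1.
Path Plant→W→City (+1); total 2.
Path Plant→Z→Q→City (+1); total 3.
No residual Plant→City path; max flow = 3.
Certifying cut of size 3: {Plant→P, Plant→W, Plant→Z}.

3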